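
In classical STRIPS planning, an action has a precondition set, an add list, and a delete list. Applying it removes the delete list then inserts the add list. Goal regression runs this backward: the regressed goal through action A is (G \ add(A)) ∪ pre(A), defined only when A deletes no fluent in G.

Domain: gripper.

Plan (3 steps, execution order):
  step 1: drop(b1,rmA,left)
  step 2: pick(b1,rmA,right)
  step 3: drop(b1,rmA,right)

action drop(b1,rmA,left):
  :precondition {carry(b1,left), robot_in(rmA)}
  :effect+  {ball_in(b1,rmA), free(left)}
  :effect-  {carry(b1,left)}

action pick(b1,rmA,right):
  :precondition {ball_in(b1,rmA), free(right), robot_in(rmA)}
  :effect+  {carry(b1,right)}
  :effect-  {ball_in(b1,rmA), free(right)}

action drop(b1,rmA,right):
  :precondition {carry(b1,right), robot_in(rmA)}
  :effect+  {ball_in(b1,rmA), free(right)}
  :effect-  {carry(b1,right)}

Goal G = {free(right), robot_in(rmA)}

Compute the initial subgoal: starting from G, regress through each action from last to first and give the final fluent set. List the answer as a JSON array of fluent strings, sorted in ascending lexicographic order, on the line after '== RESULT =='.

Regress step by step:
  through step 3 (drop(b1,rmA,right)): drop {free(right)}, keep {robot_in(rmA)}, require {carry(b1,right), robot_in(rmA)}
    → {carry(b1,right), robot_in(rmA)}
  through step 2 (pick(b1,rmA,right)): drop {carry(b1,right)}, keep {robot_in(rmA)}, require {ball_in(b1,rmA), free(right), robot_in(rmA)}
    → {ball_in(b1,rmA), free(right), robot_in(rmA)}
  through step 1 (drop(b1,rmA,left)): drop {ball_in(b1,rmA)}, keep {free(right), robot_in(rmA)}, require {carry(b1,left), robot_in(rmA)}
    → {carry(b1,left), free(right), robot_in(rmA)}

== RESULT ==
["carry(b1,left)", "free(right)", "robot_in(rmA)"]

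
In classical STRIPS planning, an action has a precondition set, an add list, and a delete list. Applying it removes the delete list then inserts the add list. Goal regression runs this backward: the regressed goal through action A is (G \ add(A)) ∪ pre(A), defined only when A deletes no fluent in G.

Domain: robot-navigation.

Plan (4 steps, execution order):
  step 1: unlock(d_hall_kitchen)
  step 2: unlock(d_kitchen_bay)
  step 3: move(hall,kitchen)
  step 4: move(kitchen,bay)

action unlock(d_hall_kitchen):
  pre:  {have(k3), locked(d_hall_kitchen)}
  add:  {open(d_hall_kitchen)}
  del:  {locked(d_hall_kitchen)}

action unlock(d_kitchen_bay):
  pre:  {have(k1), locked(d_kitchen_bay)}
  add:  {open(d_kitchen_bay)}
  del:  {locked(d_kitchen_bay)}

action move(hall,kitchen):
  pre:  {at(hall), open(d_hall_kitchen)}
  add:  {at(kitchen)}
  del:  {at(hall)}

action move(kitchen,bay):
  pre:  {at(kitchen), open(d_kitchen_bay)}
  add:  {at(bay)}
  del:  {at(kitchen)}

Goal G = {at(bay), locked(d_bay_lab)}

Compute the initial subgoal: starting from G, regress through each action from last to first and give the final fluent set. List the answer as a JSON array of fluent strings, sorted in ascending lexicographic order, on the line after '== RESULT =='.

Regress step by step:
  through step 4 (move(kitchen,bay)): drop {at(bay)}, keep {locked(d_bay_lab)}, require {at(kitchen), open(d_kitchen_bay)}
    → {at(kitchen), locked(d_bay_lab), open(d_kitchen_bay)}
  through step 3 (move(hall,kitchen)): drop {at(kitchen)}, keep {locked(d_bay_lab), open(d_kitchen_bay)}, require {at(hall), open(d_hall_kitchen)}
    → {at(hall), locked(d_bay_lab), open(d_hall_kitchen), open(d_kitchen_bay)}
  through step 2 (unlock(d_kitchen_bay)): drop {open(d_kitchen_bay)}, keep {at(hall), locked(d_bay_lab), open(d_hall_kitchen)}, require {have(k1), locked(d_kitchen_bay)}
    → {at(hall), have(k1), locked(d_bay_lab), locked(d_kitchen_bay), open(d_hall_kitchen)}
  through step 1 (unlock(d_hall_kitchen)): drop {open(d_hall_kitchen)}, keep {at(hall), have(k1), locked(d_bay_lab), locked(d_kitchen_bay)}, require {have(k3), locked(d_hall_kitchen)}
    → {at(hall), have(k1), have(k3), locked(d_bay_lab), locked(d_hall_kitchen), locked(d_kitchen_bay)}

== RESULT ==
["at(hall)", "have(k1)", "have(k3)", "locked(d_bay_lab)", "locked(d_hall_kitchen)", "locked(d_kitchen_bay)"]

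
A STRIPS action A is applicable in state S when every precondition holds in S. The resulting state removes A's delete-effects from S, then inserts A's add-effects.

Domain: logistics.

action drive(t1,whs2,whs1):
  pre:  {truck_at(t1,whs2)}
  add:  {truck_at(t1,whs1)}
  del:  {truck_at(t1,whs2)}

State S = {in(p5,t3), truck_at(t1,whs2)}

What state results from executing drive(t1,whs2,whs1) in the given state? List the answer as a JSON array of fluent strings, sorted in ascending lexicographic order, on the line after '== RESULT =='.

Progress:
  pre ⊆ S: {truck_at(t1,whs2)} ⊆ S  — applicable
  S \ del = {in(p5,t3)}
  ∪ add   = {in(p5,t3), truck_at(t1,whs1)}

== RESULT ==
["in(p5,t3)", "truck_at(t1,whs1)"]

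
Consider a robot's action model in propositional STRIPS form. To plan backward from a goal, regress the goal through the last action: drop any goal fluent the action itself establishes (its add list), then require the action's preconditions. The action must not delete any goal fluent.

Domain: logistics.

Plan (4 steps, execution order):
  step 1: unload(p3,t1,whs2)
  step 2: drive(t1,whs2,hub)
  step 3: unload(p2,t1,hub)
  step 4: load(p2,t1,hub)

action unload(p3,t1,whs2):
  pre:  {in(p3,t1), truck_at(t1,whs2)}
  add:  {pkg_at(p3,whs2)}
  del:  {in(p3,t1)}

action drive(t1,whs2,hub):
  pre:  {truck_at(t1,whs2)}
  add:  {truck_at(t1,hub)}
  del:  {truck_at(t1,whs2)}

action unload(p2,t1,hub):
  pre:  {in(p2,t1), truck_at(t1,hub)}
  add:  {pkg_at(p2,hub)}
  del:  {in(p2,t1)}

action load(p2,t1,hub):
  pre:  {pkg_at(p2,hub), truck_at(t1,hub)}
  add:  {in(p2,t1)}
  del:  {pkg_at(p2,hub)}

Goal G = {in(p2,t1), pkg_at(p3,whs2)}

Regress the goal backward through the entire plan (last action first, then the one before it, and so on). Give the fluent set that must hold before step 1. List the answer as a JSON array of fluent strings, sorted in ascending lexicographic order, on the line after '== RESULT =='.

Regress step by step:
  through step 4 (load(p2,t1,hub)): drop {in(p2,t1)}, keep {pkg_at(p3,whs2)}, require {pkg_at(p2,hub), truck_at(t1,hub)}
    → {pkg_at(p2,hub), pkg_at(p3,whs2), truck_at(t1,hub)}
  through step 3 (unload(p2,t1,hub)): drop {pkg_at(p2,hub)}, keep {pkg_at(p3,whs2), truck_at(t1,hub)}, require {in(p2,t1), truck_at(t1,hub)}
    → {in(p2,t1), pkg_at(p3,whs2), truck_at(t1,hub)}
  through step 2 (drive(t1,whs2,hub)): drop {truck_at(t1,hub)}, keep {in(p2,t1), pkg_at(p3,whs2)}, require {truck_at(t1,whs2)}
    → {in(p2,t1), pkg_at(p3,whs2), truck_at(t1,whs2)}
  through step 1 (unload(p3,t1,whs2)): drop {pkg_at(p3,whs2)}, keep {in(p2,t1), truck_at(t1,whs2)}, require {in(p3,t1), truck_at(t1,whs2)}
    → {in(p2,t1), in(p3,t1), truck_at(t1,whs2)}

== RESULT ==
["in(p2,t1)", "in(p3,t1)", "truck_at(t1,whs2)"]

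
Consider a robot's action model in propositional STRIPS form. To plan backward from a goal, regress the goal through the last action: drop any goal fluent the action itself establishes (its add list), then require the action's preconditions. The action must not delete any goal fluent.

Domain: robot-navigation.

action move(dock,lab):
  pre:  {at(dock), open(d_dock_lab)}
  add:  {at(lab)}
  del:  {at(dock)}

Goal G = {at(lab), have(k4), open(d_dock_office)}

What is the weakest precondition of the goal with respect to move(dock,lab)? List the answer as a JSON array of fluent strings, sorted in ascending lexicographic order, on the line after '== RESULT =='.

Regress:
  G ∩ del = {}  (empty — regression defined)
  G \ add = {at(lab), have(k4), open(d_dock_office)} \ {at(lab)} = {have(k4), open(d_dock_office)}
  ∪ pre   = {have(k4), open(d_dock_office)} ∪ {at(dock), open(d_dock_lab)}
          = {at(dock), have(k4), open(d_dock_lab), open(d_dock_office)}

== RESULT ==
["at(dock)", "have(k4)", "open(d_dock_lab)", "open(d_dock_office)"]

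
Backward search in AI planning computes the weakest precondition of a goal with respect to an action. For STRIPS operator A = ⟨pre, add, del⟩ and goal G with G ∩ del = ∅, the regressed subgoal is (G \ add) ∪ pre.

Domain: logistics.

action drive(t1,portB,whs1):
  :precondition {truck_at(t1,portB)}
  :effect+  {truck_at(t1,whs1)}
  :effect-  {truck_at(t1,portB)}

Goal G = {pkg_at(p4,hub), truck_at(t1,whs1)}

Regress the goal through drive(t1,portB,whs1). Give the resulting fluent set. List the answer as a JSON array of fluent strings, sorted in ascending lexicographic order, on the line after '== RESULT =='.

Regress:
  G ∩ del = {}  (empty — regression defined)
  G \ add = {pkg_at(p4,hub), truck_at(t1,whs1)} \ {truck_at(t1,whs1)} = {pkg_at(p4,hub)}
  ∪ pre   = {pkg_at(p4,hub)} ∪ {truck_at(t1,portB)}
          = {pkg_at(p4,hub), truck_at(t1,portB)}

== RESULT ==
["pkg_at(p4,hub)", "truck_at(t1,portB)"]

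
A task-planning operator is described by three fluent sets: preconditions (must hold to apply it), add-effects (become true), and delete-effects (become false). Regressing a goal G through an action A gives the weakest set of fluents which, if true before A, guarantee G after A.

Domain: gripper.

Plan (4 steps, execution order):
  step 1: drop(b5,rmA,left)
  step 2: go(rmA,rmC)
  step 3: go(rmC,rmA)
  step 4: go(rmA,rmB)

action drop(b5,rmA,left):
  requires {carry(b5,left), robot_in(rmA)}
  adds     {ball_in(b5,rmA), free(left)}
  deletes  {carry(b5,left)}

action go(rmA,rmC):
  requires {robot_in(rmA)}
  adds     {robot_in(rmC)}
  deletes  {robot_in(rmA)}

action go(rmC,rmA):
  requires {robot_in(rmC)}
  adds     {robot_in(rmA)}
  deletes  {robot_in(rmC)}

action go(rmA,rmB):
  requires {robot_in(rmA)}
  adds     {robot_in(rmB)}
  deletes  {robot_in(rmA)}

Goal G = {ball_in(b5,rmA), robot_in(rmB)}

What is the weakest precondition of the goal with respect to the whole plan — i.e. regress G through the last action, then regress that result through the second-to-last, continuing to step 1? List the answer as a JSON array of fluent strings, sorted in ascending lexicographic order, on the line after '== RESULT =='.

Regress step by step:
  through step 4 (go(rmA,rmB)): drop {robot_in(rmB)}, keep {ball_in(b5,rmA)}, require {robot_in(rmA)}
    → {ball_in(b5,rmA), robot_in(rmA)}
  through step 3 (go(rmC,rmA)): drop {robot_in(rmA)}, keep {ball_in(b5,rmA)}, require {robot_in(rmC)}
    → {ball_in(b5,rmA), robot_in(rmC)}
  through step 2 (go(rmA,rmC)): drop {robot_in(rmC)}, keep {ball_in(b5,rmA)}, require {robot_in(rmA)}
    → {ball_in(b5,rmA), robot_in(rmA)}
  through step 1 (drop(b5,rmA,left)): drop {ball_in(b5,rmA)}, keep {robot_in(rmA)}, require {carry(b5,left), robot_in(rmA)}
    → {carry(b5,left), robot_in(rmA)}

== RESULT ==
["carry(b5,left)", "robot_in(rmA)"]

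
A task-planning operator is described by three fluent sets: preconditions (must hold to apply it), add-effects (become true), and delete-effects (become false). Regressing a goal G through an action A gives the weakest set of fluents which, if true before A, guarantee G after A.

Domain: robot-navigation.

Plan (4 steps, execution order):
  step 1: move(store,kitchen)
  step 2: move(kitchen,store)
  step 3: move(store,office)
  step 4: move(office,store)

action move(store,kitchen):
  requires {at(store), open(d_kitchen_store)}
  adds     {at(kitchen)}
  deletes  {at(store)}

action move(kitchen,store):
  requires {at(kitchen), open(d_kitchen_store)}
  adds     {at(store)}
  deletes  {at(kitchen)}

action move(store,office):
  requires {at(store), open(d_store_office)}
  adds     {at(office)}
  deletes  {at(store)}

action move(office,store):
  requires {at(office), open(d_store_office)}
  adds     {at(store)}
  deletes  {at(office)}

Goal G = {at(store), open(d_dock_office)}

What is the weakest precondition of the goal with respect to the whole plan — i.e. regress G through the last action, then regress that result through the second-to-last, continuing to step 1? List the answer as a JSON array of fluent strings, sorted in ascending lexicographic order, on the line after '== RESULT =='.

Regress step by step:
  through step 4 (move(office,store)): drop {at(store)}, keep {open(d_dock_office)}, require {at(office), open(d_store_office)}
    → {at(office), open(d_dock_office), open(d_store_office)}
  through step 3 (move(store,office)): drop {at(office)}, keep {open(d_dock_office), open(d_store_office)}, require {at(store), open(d_store_office)}
    → {at(store), open(d_dock_office), open(d_store_office)}
  through step 2 (move(kitchen,store)): drop {at(store)}, keep {open(d_dock_office), open(d_store_office)}, require {at(kitchen), open(d_kitchen_store)}
    → {at(kitchen), open(d_dock_office), open(d_kitchen_store), open(d_store_office)}
  through step 1 (move(store,kitchen)): drop {at(kitchen)}, keep {open(d_dock_office), open(d_kitchen_store), open(d_store_office)}, require {at(store), open(d_kitchen_store)}
    → {at(store), open(d_dock_office), open(d_kitchen_store), open(d_store_office)}

== RESULT ==
["at(store)", "open(d_dock_office)", "open(d_kitchen_store)", "open(d_store_office)"]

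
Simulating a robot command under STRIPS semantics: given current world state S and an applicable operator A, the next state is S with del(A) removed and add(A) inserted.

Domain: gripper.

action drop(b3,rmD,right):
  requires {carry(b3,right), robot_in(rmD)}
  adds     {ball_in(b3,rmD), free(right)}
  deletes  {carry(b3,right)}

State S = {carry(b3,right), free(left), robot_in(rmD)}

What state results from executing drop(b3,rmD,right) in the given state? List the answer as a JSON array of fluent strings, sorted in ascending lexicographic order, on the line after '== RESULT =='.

Compute (S \ del) ∪ add:
  pre ⊆ S: {carry(b3,right), robot_in(rmD)} ⊆ S  — applicable
  S \ del = {free(left), robot_in(rmD)}
  ∪ add   = {ball_in(b3,rmD), free(left), free(right), robot_in(rmD)}

== RESULT ==
["ball_in(b3,rmD)", "free(left)", "free(right)", "robot_in(rmD)"]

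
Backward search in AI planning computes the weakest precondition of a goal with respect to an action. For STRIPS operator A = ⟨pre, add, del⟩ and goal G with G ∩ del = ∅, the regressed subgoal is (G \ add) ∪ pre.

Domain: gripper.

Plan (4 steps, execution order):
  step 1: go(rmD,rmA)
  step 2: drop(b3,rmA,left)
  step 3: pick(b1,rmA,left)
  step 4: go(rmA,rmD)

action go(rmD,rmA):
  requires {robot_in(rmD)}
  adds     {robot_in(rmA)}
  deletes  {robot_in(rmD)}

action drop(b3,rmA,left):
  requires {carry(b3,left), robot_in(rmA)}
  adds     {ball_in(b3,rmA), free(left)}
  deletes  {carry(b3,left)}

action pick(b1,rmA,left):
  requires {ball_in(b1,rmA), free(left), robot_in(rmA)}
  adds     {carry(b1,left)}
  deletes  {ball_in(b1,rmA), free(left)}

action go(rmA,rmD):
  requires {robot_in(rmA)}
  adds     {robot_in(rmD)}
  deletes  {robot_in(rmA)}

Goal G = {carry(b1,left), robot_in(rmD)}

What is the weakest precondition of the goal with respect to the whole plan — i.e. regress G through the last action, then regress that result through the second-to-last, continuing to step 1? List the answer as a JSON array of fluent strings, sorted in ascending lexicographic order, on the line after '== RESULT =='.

Regress step by step:
  through step 4 (go(rmA,rmD)): drop {robot_in(rmD)}, keep {carry(b1,left)}, require {robot_in(rmA)}
    → {carry(b1,left), robot_in(rmA)}
  through step 3 (pick(b1,rmA,left)): drop {carry(b1,left)}, keep {robot_in(rmA)}, require {ball_in(b1,rmA), free(left), robot_in(rmA)}
    → {ball_in(b1,rmA), free(left), robot_in(rmA)}
  through step 2 (drop(b3,rmA,left)): drop {free(left)}, keep {ball_in(b1,rmA), robot_in(rmA)}, require {carry(b3,left), robot_in(rmA)}
    → {ball_in(b1,rmA), carry(b3,left), robot_in(rmA)}
  through step 1 (go(rmD,rmA)): drop {robot_in(rmA)}, keep {ball_in(b1,rmA), carry(b3,left)}, require {robot_in(rmD)}
    → {ball_in(b1,rmA), carry(b3,left), robot_in(rmD)}

== RESULT ==
["ball_in(b1,rmA)", "carry(b3,left)", "robot_in(rmD)"]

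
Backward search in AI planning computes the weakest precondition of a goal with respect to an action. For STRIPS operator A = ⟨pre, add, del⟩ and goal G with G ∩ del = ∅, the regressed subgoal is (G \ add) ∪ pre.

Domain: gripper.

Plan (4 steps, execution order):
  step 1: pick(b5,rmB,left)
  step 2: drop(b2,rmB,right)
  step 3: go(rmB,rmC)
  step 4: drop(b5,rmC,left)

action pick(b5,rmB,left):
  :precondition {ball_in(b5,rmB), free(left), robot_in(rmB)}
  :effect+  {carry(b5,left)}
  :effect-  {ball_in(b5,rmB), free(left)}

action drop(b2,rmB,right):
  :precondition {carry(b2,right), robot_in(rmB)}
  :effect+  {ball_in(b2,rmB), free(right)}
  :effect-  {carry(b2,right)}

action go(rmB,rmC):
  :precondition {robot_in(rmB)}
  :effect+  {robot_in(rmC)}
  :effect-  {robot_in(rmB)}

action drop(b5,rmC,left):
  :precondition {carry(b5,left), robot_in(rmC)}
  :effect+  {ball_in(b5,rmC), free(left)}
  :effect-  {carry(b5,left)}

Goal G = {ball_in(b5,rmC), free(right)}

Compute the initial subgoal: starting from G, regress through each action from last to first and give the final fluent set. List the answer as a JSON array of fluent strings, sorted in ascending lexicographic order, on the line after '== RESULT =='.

Regress step by step:
  through step 4 (drop(b5,rmC,left)): drop {ball_in(b5,rmC)}, keep {free(right)}, require {carry(b5,left), robot_in(rmC)}
    → {carry(b5,left), free(right), robot_in(rmC)}
  through step 3 (go(rmB,rmC)): drop {robot_in(rmC)}, keep {carry(b5,left), free(right)}, require {robot_in(rmB)}
    → {carry(b5,left), free(right), robot_in(rmB)}
  through step 2 (drop(b2,rmB,right)): drop {free(right)}, keep {carry(b5,left), robot_in(rmB)}, require {carry(b2,right), robot_in(rmB)}
    → {carry(b2,right), carry(b5,left), robot_in(rmB)}
  through step 1 (pick(b5,rmB,left)): drop {carry(b5,left)}, keep {carry(b2,right), robot_in(rmB)}, require {ball_in(b5,rmB), free(left), robot_in(rmB)}
    → {ball_in(b5,rmB), carry(b2,right), free(left), robot_in(rmB)}

== RESULT ==
["ball_in(b5,rmB)", "carry(b2,right)", "free(left)", "robot_in(rmB)"]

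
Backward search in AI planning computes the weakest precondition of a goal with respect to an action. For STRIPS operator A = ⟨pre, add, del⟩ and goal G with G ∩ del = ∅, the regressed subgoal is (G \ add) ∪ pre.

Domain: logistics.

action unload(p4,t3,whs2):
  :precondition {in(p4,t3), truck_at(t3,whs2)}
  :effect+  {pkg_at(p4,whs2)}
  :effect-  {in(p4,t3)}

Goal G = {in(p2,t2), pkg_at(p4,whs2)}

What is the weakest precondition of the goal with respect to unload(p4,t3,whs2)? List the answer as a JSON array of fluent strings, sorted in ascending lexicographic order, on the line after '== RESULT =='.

Compute (G \ add) ∪ pre:
  G ∩ del = {}  (empty — regression defined)
  G \ add = {in(p2,t2), pkg_at(p4,whs2)} \ {pkg_at(p4,whs2)} = {in(p2,t2)}
  ∪ pre   = {in(p2,t2)} ∪ {in(p4,t3), truck_at(t3,whs2)}
          = {in(p2,t2), in(p4,t3), truck_at(t3,whs2)}

== RESULT ==
["in(p2,t2)", "in(p4,t3)", "truck_at(t3,whs2)"]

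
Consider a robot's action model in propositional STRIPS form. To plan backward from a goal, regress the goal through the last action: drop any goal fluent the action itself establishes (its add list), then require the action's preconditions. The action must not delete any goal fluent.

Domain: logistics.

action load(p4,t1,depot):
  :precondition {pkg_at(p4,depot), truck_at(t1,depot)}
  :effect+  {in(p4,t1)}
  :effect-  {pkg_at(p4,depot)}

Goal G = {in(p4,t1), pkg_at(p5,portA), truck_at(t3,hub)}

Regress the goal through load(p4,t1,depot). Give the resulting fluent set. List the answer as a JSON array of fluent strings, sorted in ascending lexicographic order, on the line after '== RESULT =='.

Compute (G \ add) ∪ pre:
  G ∩ del = {}  (empty — regression defined)
  G \ add = {in(p4,t1), pkg_at(p5,portA), truck_at(t3,hub)} \ {in(p4,t1)} = {pkg_at(p5,portA), truck_at(t3,hub)}
  ∪ pre   = {pkg_at(p5,portA), truck_at(t3,hub)} ∪ {pkg_at(p4,depot), truck_at(t1,depot)}
          = {pkg_at(p4,depot), pkg_at(p5,portA), truck_at(t1,depot), truck_at(t3,hub)}

== RESULT ==
["pkg_at(p4,depot)", "pkg_at(p5,portA)", "truck_at(t1,depot)", "truck_at(t3,hub)"]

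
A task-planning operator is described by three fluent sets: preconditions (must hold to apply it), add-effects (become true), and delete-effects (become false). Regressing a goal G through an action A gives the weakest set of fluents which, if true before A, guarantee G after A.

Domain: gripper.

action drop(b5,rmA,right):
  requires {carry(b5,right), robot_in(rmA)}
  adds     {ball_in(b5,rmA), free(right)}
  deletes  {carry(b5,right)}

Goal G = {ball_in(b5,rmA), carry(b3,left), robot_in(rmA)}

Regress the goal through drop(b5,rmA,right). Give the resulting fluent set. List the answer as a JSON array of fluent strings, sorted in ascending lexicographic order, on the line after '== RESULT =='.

Regress:
  G ∩ del = {}  (empty — regression defined)
  G \ add = {ball_in(b5,rmA), carry(b3,left), robot_in(rmA)} \ {ball_in(b5,rmA), free(right)} = {carry(b3,left), robot_in(rmA)}
  ∪ pre   = {carry(b3,left), robot_in(rmA)} ∪ {carry(b5,right), robot_in(rmA)}
          = {carry(b3,left), carry(b5,right), robot_in(rmA)}

== RESULT ==
["carry(b3,left)", "carry(b5,right)", "robot_in(rmA)"]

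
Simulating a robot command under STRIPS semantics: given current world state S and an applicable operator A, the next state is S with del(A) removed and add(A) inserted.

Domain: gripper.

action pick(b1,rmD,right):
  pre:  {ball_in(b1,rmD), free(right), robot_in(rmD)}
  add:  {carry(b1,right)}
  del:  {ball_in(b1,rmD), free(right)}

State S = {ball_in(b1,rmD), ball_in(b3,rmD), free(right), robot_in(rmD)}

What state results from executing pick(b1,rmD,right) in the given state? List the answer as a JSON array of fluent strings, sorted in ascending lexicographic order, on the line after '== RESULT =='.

Progress:
  pre ⊆ S: {ball_in(b1,rmD), free(right), robot_in(rmD)} ⊆ S  — applicable
  S \ del = {ball_in(b3,rmD), robot_in(rmD)}
  ∪ add   = {ball_in(b3,rmD), carry(b1,right), robot_in(rmD)}

== RESULT ==
["ball_in(b3,rmD)", "carry(b1,right)", "robot_in(rmD)"]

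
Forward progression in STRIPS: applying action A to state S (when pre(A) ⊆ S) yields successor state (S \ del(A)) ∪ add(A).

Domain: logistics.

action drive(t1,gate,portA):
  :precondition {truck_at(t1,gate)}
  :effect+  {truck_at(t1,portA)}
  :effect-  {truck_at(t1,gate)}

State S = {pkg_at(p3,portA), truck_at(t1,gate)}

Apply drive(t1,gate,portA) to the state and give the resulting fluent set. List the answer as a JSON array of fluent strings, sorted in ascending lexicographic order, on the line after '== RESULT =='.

Progress:
  pre ⊆ S: {truck_at(t1,gate)} ⊆ S  — applicable
  S \ del = {pkg_at(p3,portA)}
  ∪ add   = {pkg_at(p3,portA), truck_at(t1,portA)}

== RESULT ==
["pkg_at(p3,portA)", "truck_at(t1,portA)"]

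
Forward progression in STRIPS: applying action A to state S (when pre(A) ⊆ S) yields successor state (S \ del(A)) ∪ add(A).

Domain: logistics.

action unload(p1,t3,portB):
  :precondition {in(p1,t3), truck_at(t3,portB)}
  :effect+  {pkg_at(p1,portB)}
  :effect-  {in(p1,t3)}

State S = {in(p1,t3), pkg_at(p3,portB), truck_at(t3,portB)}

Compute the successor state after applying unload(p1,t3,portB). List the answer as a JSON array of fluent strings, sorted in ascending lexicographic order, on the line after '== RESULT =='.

Compute (S \ del) ∪ add:
  pre ⊆ S: {in(p1,t3), truck_at(t3,portB)} ⊆ S  — applicable
  S \ del = {pkg_at(p3,portB), truck_at(t3,portB)}
  ∪ add   = {pkg_at(p1,portB), pkg_at(p3,portB), truck_at(t3,portB)}

== RESULT ==
["pkg_at(p1,portB)", "pkg_at(p3,portB)", "truck_at(t3,portB)"]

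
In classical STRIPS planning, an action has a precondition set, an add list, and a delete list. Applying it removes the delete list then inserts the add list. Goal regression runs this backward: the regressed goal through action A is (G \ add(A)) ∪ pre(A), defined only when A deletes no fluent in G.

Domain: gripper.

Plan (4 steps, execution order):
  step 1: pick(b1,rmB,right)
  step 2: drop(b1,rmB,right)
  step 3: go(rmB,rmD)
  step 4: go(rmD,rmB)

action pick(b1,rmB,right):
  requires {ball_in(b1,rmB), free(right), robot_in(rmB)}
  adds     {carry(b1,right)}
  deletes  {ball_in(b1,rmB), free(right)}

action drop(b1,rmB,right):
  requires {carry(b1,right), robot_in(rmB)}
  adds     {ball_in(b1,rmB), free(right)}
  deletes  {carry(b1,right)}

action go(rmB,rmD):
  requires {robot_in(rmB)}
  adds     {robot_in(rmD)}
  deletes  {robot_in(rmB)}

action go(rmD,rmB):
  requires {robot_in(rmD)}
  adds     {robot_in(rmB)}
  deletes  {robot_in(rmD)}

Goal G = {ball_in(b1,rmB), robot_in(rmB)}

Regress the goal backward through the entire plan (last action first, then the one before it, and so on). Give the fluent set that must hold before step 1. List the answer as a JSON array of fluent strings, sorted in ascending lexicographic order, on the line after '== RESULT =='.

Regress step by step:
  through step 4 (go(rmD,rmB)): drop {robot_in(rmB)}, keep {ball_in(b1,rmB)}, require {robot_in(rmD)}
    → {ball_in(b1,rmB), robot_in(rmD)}
  through step 3 (go(rmB,rmD)): drop {robot_in(rmD)}, keep {ball_in(b1,rmB)}, require {robot_in(rmB)}
    → {ball_in(b1,rmB), robot_in(rmB)}
  through step 2 (drop(b1,rmB,right)): drop {ball_in(b1,rmB)}, keep {robot_in(rmB)}, require {carry(b1,right), robot_in(rmB)}
    → {carry(b1,right), robot_in(rmB)}
  through step 1 (pick(b1,rmB,right)): drop {carry(b1,right)}, keep {robot_in(rmB)}, require {ball_in(b1,rmB), free(right), robot_in(rmB)}
    → {ball_in(b1,rmB), free(right), robot_in(rmB)}

== RESULT ==
["ball_in(b1,rmB)", "free(right)", "robot_in(rmB)"]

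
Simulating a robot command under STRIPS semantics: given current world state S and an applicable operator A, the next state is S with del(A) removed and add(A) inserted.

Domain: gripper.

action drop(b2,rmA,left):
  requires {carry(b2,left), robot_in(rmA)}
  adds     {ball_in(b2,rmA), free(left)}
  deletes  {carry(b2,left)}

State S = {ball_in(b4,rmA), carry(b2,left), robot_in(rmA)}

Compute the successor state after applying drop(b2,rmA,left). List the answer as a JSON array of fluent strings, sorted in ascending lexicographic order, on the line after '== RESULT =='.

Progress:
  pre ⊆ S: {carry(b2,left), robot_in(rmA)} ⊆ S  — applicable
  S \ del = {ball_in(b4,rmA), robot_in(rmA)}
  ∪ add   = {ball_in(b2,rmA), ball_in(b4,rmA), free(left), robot_in(rmA)}

== RESULT ==
["ball_in(b2,rmA)", "ball_in(b4,rmA)", "free(left)", "robot_in(rmA)"]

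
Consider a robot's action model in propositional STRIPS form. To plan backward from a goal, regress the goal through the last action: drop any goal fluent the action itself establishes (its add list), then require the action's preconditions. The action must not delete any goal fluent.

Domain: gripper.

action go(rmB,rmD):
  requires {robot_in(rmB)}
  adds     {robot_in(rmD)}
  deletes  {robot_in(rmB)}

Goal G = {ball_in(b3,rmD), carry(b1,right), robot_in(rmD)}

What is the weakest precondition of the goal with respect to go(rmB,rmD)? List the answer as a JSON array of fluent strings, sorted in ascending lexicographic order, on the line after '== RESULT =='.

Compute (G \ add) ∪ pre:
  G ∩ del = {}  (empty — regression defined)
  G \ add = {ball_in(b3,rmD), carry(b1,right), robot_in(rmD)} \ {robot_in(rmD)} = {ball_in(b3,rmD), carry(b1,right)}
  ∪ pre   = {ball_in(b3,rmD), carry(b1,right)} ∪ {robot_in(rmB)}
          = {ball_in(b3,rmD), carry(b1,right), robot_in(rmB)}

== RESULT ==
["ball_in(b3,rmD)", "carry(b1,right)", "robot_in(rmB)"]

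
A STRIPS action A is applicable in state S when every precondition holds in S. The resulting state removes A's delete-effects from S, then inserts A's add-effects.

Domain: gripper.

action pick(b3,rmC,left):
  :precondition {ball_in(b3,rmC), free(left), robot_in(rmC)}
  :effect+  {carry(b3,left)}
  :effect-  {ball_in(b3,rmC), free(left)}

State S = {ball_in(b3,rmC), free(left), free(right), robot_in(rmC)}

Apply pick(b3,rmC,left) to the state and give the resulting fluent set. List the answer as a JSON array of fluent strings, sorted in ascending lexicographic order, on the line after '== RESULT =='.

Progress:
  pre ⊆ S: {ball_in(b3,rmC), free(left), robot_in(rmC)} ⊆ S  — applicable
  S \ del = {free(right), robot_in(rmC)}
  ∪ add   = {carry(b3,left), free(right), robot_in(rmC)}

== RESULT ==
["carry(b3,left)", "free(right)", "robot_in(rmC)"]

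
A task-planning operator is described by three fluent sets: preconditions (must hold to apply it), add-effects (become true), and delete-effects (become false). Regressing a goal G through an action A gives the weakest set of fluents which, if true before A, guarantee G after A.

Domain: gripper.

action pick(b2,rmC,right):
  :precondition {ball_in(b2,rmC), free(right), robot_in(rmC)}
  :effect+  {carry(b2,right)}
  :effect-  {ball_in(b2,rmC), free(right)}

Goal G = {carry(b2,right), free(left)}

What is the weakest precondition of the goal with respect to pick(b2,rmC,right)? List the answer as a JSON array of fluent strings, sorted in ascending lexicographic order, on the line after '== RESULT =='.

Regress:
  G ∩ del = {}  (empty — regression defined)
  G \ add = {carry(b2,right), free(left)} \ {carry(b2,right)} = {free(left)}
  ∪ pre   = {free(left)} ∪ {ball_in(b2,rmC), free(right), robot_in(rmC)}
          = {ball_in(b2,rmC), free(left), free(right), robot_in(rmC)}

== RESULT ==
["ball_in(b2,rmC)", "free(left)", "free(right)", "robot_in(rmC)"]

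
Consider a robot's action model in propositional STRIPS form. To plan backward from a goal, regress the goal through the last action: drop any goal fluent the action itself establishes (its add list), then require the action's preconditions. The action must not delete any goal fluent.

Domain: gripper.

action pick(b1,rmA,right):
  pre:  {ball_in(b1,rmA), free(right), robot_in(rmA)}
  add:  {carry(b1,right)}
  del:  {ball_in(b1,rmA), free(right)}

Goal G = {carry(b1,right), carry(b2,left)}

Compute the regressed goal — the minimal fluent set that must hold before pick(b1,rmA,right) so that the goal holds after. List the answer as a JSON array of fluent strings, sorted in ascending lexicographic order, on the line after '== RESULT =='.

Compute (G \ add) ∪ pre:
  G ∩ del = {}  (empty — regression defined)
  G \ add = {carry(b1,right), carry(b2,left)} \ {carry(b1,right)} = {carry(b2,left)}
  ∪ pre   = {carry(b2,left)} ∪ {ball_in(b1,rmA), free(right), robot_in(rmA)}
          = {ball_in(b1,rmA), carry(b2,left), free(right), robot_in(rmA)}

== RESULT ==
["ball_in(b1,rmA)", "carry(b2,left)", "free(right)", "robot_in(rmA)"]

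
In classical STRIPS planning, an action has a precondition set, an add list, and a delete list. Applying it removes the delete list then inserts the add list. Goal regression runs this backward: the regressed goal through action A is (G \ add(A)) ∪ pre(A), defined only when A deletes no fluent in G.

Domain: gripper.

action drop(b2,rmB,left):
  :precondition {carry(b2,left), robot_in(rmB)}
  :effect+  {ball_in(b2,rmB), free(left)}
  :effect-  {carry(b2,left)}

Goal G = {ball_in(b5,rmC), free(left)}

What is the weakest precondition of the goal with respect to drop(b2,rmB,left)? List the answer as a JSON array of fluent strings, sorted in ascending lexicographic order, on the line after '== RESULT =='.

Regress:
  G ∩ del = {}  (empty — regression defined)
  G \ add = {ball_in(b5,rmC), free(left)} \ {ball_in(b2,rmB), free(left)} = {ball_in(b5,rmC)}
  ∪ pre   = {ball_in(b5,rmC)} ∪ {carry(b2,left), robot_in(rmB)}
          = {ball_in(b5,rmC), carry(b2,left), robot_in(rmB)}

== RESULT ==
["ball_in(b5,rmC)", "carry(b2,left)", "robot_in(rmB)"]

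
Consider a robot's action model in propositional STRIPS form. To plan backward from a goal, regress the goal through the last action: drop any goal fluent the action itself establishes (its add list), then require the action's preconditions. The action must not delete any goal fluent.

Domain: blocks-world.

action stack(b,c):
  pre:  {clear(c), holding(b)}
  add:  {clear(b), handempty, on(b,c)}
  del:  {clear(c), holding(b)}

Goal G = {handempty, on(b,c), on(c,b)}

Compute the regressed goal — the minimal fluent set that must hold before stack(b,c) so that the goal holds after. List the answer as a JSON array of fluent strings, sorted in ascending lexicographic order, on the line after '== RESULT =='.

Regress:
  G ∩ del = {}  (empty — regression defined)
  G \ add = {handempty, on(b,c), on(c,b)} \ {clear(b), handempty, on(b,c)} = {on(c,b)}
  ∪ pre   = {on(c,b)} ∪ {clear(c), holding(b)}
          = {clear(c), holding(b), on(c,b)}

== RESULT ==
["clear(c)", "holding(b)", "on(c,b)"]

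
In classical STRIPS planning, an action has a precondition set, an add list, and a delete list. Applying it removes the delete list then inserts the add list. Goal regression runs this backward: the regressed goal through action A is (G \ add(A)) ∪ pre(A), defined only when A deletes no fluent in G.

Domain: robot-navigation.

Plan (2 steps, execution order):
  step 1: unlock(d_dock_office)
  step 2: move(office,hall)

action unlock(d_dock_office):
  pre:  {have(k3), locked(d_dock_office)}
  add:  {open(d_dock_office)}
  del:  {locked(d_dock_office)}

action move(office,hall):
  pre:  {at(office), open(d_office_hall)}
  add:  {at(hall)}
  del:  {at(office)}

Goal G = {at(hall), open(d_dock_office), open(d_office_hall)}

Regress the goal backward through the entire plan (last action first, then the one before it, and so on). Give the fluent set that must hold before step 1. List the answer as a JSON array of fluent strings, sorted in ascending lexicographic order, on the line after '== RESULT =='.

Work backward from the goal:
  through step 2 (move(office,hall)): drop {at(hall)}, keep {open(d_dock_office), open(d_office_hall)}, require {at(office), open(d_office_hall)}
    → {at(office), open(d_dock_office), open(d_office_hall)}
  through step 1 (unlock(d_dock_office)): drop {open(d_dock_office)}, keep {at(office), open(d_office_hall)}, require {have(k3), locked(d_dock_office)}
    → {at(office), have(k3), locked(d_dock_office), open(d_office_hall)}

== RESULT ==
["at(office)", "have(k3)", "locked(d_dock_office)", "open(d_office_hall)"]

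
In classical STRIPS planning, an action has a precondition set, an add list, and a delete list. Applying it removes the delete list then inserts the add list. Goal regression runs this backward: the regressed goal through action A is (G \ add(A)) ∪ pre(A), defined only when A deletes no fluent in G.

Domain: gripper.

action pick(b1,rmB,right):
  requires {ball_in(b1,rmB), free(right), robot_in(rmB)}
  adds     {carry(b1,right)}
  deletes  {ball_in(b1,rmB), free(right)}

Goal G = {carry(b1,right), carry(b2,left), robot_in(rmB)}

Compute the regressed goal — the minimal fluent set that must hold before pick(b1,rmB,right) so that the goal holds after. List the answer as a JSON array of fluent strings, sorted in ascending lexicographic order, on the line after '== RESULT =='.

Compute (G \ add) ∪ pre:
  G ∩ del = {}  (empty — regression defined)
  G \ add = {carry(b1,right), carry(b2,left), robot_in(rmB)} \ {carry(b1,right)} = {carry(b2,left), robot_in(rmB)}
  ∪ pre   = {carry(b2,left), robot_in(rmB)} ∪ {ball_in(b1,rmB), free(right), robot_in(rmB)}
          = {ball_in(b1,rmB), carry(b2,left), free(right), robot_in(rmB)}

== RESULT ==
["ball_in(b1,rmB)", "carry(b2,left)", "free(right)", "robot_in(rmB)"]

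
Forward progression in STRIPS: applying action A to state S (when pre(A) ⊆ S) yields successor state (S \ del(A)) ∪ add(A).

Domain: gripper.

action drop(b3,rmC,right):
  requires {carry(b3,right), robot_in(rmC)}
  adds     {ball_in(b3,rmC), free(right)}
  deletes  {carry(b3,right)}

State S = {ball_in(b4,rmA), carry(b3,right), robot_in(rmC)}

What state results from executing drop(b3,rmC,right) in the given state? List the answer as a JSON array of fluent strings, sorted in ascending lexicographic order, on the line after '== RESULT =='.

Compute (S \ del) ∪ add:
  pre ⊆ S: {carry(b3,right), robot_in(rmC)} ⊆ S  — applicable
  S \ del = {ball_in(b4,rmA), robot_in(rmC)}
  ∪ add   = {ball_in(b3,rmC), ball_in(b4,rmA), free(right), robot_in(rmC)}

== RESULT ==
["ball_in(b3,rmC)", "ball_in(b4,rmA)", "free(right)", "robot_in(rmC)"]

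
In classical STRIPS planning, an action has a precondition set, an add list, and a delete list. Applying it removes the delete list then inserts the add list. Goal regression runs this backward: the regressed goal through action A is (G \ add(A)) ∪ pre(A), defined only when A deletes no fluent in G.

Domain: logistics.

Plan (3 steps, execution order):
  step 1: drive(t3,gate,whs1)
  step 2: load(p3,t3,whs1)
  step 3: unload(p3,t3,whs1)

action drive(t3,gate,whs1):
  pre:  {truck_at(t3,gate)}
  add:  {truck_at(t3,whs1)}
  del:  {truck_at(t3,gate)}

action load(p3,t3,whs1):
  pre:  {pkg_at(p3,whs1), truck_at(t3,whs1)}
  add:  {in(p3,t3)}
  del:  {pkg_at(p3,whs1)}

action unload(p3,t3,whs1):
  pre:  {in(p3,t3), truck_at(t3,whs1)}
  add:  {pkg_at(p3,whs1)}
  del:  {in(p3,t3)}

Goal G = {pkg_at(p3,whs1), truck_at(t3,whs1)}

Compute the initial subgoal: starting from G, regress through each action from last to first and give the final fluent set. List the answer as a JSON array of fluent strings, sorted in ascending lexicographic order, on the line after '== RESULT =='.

Regress step by step:
  through step 3 (unload(p3,t3,whs1)): drop {pkg_at(p3,whs1)}, keep {truck_at(t3,whs1)}, require {in(p3,t3), truck_at(t3,whs1)}
    → {in(p3,t3), truck_at(t3,whs1)}
  through step 2 (load(p3,t3,whs1)): drop {in(p3,t3)}, keep {truck_at(t3,whs1)}, require {pkg_at(p3,whs1), truck_at(t3,whs1)}
    → {pkg_at(p3,whs1), truck_at(t3,whs1)}
  through step 1 (drive(t3,gate,whs1)): drop {truck_at(t3,whs1)}, keep {pkg_at(p3,whs1)}, require {truck_at(t3,gate)}
    → {pkg_at(p3,whs1), truck_at(t3,gate)}

== RESULT ==
["pkg_at(p3,whs1)", "truck_at(t3,gate)"]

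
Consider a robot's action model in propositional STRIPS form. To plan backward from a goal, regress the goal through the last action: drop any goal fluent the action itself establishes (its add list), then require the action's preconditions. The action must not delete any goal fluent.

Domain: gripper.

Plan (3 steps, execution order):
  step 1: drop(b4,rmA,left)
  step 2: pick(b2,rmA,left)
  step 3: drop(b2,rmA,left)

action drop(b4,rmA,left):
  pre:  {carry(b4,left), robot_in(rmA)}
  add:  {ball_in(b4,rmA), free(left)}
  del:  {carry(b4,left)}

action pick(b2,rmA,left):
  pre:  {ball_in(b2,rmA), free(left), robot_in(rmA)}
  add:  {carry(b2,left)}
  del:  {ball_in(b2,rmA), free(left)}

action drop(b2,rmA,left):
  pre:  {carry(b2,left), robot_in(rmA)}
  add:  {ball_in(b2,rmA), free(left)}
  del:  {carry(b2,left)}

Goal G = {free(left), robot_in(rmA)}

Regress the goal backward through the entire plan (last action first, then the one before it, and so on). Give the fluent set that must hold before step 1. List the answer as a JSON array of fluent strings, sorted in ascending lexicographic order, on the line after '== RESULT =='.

Regress step by step:
  through step 3 (drop(b2,rmA,left)): drop {free(left)}, keep {robot_in(rmA)}, require {carry(b2,left), robot_in(rmA)}
    → {carry(b2,left), robot_in(rmA)}
  through step 2 (pick(b2,rmA,left)): drop {carry(b2,left)}, keep {robot_in(rmA)}, require {ball_in(b2,rmA), free(left), robot_in(rmA)}
    → {ball_in(b2,rmA), free(left), robot_in(rmA)}
  through step 1 (drop(b4,rmA,left)): drop {free(left)}, keep {ball_in(b2,rmA), robot_in(rmA)}, require {carry(b4,left), robot_in(rmA)}
    → {ball_in(b2,rmA), carry(b4,left), robot_in(rmA)}

== RESULT ==
["ball_in(b2,rmA)", "carry(b4,left)", "robot_in(rmA)"]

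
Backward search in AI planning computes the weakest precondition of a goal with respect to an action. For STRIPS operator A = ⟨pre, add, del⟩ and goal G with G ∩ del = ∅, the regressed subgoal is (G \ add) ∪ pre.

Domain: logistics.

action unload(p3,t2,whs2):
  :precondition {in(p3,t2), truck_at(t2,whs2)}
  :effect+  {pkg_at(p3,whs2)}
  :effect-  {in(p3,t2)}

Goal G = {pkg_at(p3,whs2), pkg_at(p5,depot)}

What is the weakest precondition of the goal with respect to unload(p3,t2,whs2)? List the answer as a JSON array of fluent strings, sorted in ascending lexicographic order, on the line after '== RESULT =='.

Regress:
  G ∩ del = {}  (empty — regression defined)
  G \ add = {pkg_at(p3,whs2), pkg_at(p5,depot)} \ {pkg_at(p3,whs2)} = {pkg_at(p5,depot)}
  ∪ pre   = {pkg_at(p5,depot)} ∪ {in(p3,t2), truck_at(t2,whs2)}
          = {in(p3,t2), pkg_at(p5,depot), truck_at(t2,whs2)}

== RESULT ==
["in(p3,t2)", "pkg_at(p5,depot)", "truck_at(t2,whs2)"]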